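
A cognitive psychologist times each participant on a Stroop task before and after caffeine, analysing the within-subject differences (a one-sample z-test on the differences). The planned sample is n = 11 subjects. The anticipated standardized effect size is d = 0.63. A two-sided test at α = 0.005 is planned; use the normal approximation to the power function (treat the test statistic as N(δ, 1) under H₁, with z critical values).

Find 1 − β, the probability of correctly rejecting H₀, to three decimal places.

Noncentrality parameter: δ = d·√n = 0.63 × √11 = 2.0895
Critical value for a two-sided test at α = 0.005: z_{α/2} = 2.807.
Power = Φ(δ − 2.807) + Φ(−δ − 2.807) = Φ(-0.718) + Φ(-4.897) = 0.2365 + 0.0000 = 0.2365.

Power ≈ 0.237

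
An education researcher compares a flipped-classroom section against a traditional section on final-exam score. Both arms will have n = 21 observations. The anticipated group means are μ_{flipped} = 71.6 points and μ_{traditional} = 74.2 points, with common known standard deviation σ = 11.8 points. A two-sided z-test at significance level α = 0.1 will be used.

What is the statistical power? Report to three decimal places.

Standardized effect: d = |μ_{flipped} − μ_{traditional}| / σ = |71.6 − 74.2| / 11.8 = 0.2203
Noncentrality parameter: δ = d·√(n/2) = 0.2203 × √(21/2) = 0.7140
Two-sided α = 0.1 → critical value z_{0.05} = 1.645.
Power = Φ(δ − 1.645) + Φ(−δ − 1.645) = Φ(-0.931) + Φ(-2.359) = 0.1760 + 0.0092 = 0.1851.

Power ≈ 0.185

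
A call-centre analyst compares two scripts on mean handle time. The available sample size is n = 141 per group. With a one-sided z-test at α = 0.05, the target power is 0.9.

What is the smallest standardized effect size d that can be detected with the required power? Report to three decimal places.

Need Φ(δ − 1.645) = 0.9, so δ = 1.645 + 1.282 = 2.926.
δ = d·√(n/2) ⇒ d = δ/√(n/2) = 2.926/√(141/2) = 0.3485.

d ≈ 0.349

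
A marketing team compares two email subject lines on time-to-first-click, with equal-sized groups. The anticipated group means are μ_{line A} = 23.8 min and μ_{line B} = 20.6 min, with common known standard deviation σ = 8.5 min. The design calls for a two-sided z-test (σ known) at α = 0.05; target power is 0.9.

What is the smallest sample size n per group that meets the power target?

n = 149 per group

Standardized effect: d = |μ_{line A} − μ_{line B}| / σ = |23.8 − 20.6| / 8.5 = 0.3765
For power 0.9 need Φ(δ − z_{0.025}) = 0.9, so δ = z_{0.025} + z_{0.10} = 1.960 + 1.282 = 3.242.
(The Φ(−δ − z_{α/2}) term is vanishingly small for δ > 0 and is dropped in the standard sample-size formula.)
δ = d·√(n/2) ⇒ n = 2(δ/d)² = 2 × (3.242 / 0.3765)² = 148.27.
Round up to the next whole unit.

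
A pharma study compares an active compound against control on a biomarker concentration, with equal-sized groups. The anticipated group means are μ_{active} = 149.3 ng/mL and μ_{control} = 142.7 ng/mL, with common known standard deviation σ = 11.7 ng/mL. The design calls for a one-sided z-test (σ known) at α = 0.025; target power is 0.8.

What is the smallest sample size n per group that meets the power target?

n = 50 per group

Standardized effect: d = |μ_{active} − μ_{control}| / σ = |149.3 − 142.7| / 11.7 = 0.5641
Set Φ(δ − 1.960) = 0.8; then δ − 1.960 = Φ⁻¹(0.8) = 0.842, giving δ = 2.802.
δ = d·√(n/2) ⇒ n = 2(δ/d)² = 2 × (2.802 / 0.5641)² = 49.33.
Rounding up, n = 50 per group.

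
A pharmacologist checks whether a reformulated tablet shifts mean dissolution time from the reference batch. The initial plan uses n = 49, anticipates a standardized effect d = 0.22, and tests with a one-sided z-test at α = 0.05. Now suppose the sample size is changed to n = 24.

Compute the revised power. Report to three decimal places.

With n = 24: δ = d·√n = 0.22 × √24 = 1.0778. Critical value z_{0.05} = 1.645.
Revised power = P(Z > 1.645 − δ) = Φ(-0.567) = 0.2853.

Power ≈ 0.285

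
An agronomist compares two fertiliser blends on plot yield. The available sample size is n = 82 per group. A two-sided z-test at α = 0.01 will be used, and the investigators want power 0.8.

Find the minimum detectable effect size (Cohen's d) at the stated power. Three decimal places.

d ≈ 0.534

Need Φ(δ − 2.576) = 0.8, so δ = 2.576 + 0.842 = 3.417.
(Lower-tail contribution to power is negligible for δ > 0.)
δ = d·√(n/2) ⇒ d = δ/√(n/2) = 3.417/√(82/2) = 0.5337.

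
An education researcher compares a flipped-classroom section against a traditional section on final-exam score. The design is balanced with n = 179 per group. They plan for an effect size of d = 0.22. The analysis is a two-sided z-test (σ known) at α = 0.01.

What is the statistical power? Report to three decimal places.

Power ≈ 0.310

Noncentrality parameter: δ = d·√(n/2) = 0.22 × √(179/2) = 2.0813
Critical value for a two-sided test at α = 0.01: z_{α/2} = 2.576.
Power = Φ(δ − 2.576) + Φ(−δ − 2.576) = Φ(-0.495) + Φ(-4.657) = 0.3105 + 0.0000 = 0.3105.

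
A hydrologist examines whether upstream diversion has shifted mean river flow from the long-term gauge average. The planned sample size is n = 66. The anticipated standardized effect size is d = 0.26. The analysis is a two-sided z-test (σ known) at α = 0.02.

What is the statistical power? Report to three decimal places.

Noncentrality parameter: δ = d·√n = 0.26 × √66 = 2.1122
Critical value for a two-sided test at α = 0.02: z_{α/2} = 2.326.
Power = Φ(δ − 2.326) + Φ(−δ − 2.326) = Φ(-0.214) + Φ(-4.439) = 0.4152 + 0.0000 = 0.4152.

Power ≈ 0.415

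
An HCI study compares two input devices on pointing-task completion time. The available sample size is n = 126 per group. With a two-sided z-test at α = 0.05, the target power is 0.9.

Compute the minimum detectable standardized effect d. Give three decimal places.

Need Φ(δ − 1.960) = 0.9, so δ = 1.960 + 1.282 = 3.242.
(Lower-tail contribution to power is negligible for δ > 0.)
δ = d·√(n/2) ⇒ d = δ/√(n/2) = 3.242/√(126/2) = 0.4084.

d ≈ 0.408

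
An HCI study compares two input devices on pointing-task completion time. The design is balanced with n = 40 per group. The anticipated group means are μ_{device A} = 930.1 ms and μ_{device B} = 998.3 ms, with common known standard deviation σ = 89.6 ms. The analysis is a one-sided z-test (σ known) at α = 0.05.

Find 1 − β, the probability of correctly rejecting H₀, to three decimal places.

Power ≈ 0.961

Standardized effect: d = |μ_{device A} − μ_{device B}| / σ = |930.1 − 998.3| / 89.6 = 0.7612
Noncentrality parameter: δ = d·√(n/2) = 0.7612 × √(40/2) = 3.4040
Critical value for a one-sided test at α = 0.05: z_α = 1.645.
Power = Φ(δ − 1.645) = Φ(1.759) = 0.9607.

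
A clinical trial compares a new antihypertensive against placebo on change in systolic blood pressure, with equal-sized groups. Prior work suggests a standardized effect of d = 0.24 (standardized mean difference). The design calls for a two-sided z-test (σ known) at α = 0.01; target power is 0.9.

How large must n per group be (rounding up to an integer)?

n = 517 per group

For power 0.9 need Φ(δ − z_{0.005}) = 0.9, so δ = z_{0.005} + z_{0.10} = 2.576 + 1.282 = 3.857.
(The Φ(−δ − z_{α/2}) term is vanishingly small for δ > 0 and is dropped in the standard sample-size formula.)
δ = d·√(n/2) ⇒ n = 2(δ/d)² = 2 × (3.857 / 0.24)² = 516.65.
Round up to the next whole unit.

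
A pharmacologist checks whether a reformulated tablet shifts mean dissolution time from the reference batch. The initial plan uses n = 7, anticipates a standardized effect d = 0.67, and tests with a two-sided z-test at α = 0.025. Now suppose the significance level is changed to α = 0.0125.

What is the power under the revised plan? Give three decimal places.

Power ≈ 0.234

δ = d·√n = 0.67 × √7 = 1.7727 (unchanged). New critical value: z_{0.0063} = 2.498.
Revised power = Φ(δ − 2.498) + Φ(−δ − 2.498) = Φ(-0.725) + Φ(-4.270) = 0.2342 + 0.0000 = 0.2342.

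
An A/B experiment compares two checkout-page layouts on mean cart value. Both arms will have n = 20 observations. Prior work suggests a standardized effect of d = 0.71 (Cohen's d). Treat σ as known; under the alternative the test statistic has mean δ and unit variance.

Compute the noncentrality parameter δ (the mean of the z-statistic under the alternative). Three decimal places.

The noncentrality parameter scales effect size by the design's sample-size factor: δ = d·√(n/2) = 0.71 × √(20/2) = 2.2452

δ ≈ 2.245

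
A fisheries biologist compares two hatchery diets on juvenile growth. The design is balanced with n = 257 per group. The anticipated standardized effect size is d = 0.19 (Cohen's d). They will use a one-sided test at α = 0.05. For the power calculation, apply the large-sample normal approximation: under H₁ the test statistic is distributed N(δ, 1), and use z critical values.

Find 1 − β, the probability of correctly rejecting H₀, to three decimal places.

Noncentrality parameter: δ = d·√(n/2) = 0.19 × √(257/2) = 2.1538
Critical value for a one-sided test at α = 0.05: z_α = 1.645.
Power = P(Z > 1.645 − δ) = Φ(0.509) = 0.6946.

Power ≈ 0.695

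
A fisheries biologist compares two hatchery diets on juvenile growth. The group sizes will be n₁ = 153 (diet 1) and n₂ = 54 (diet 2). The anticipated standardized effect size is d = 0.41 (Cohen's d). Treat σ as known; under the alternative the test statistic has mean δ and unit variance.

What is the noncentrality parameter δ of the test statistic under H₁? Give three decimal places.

The noncentrality parameter scales effect size by the design's sample-size factor: δ = d / √(1/n₁ + 1/n₂) = 0.41 / √(1/153 + 1/54) = 2.5902

δ ≈ 2.590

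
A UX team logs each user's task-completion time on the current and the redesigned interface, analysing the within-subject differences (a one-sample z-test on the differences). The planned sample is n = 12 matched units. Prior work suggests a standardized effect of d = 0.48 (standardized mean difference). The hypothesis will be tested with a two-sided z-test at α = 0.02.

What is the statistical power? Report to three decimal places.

Power ≈ 0.254

Noncentrality parameter: δ = d·√n = 0.48 × √12 = 1.6628
Two-sided α = 0.02 → critical value z_{0.01} = 2.326.
Power = Φ(δ − 2.326) + Φ(−δ − 2.326) = Φ(-0.664) + Φ(-3.989) = 0.2535 + 0.0000 = 0.2535.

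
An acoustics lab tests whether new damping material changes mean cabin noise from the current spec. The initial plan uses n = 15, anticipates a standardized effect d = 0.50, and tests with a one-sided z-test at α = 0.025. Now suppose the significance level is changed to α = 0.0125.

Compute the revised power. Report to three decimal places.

Power ≈ 0.380

δ = d·√n = 0.50 × √15 = 1.9365 (unchanged). New critical value: z_{0.0125} = 2.241.
Revised power = P(Z > 2.241 − δ) = Φ(-0.305) = 0.3802.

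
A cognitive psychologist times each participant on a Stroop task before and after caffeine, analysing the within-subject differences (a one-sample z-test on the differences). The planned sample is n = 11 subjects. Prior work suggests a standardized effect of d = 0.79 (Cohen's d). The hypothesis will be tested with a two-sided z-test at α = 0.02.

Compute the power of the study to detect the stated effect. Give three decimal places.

Power ≈ 0.616

Noncentrality parameter: λ = d·√n = 0.79 × √11 = 2.6201
Two-sided α = 0.02 → critical value z_{0.01} = 2.326.
Power = Φ(λ − 2.326) + Φ(−λ − 2.326) = Φ(0.294) + Φ(-4.946) = 0.6155 + 0.0000 = 0.6155.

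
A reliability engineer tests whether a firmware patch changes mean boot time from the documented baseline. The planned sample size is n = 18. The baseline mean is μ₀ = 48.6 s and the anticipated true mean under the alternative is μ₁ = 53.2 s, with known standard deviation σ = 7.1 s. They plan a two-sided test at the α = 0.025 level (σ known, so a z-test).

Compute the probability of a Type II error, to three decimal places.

Standardized effect: d = |μ₁ − μ₀| / σ = |53.2 − 48.6| / 7.1 = 0.6479
Noncentrality parameter: δ = d·√n = 0.6479 × √18 = 2.7488
Two-sided α = 0.025 → critical value z_{0.0125} = 2.241.
Power = Φ(δ − 2.241) + Φ(−δ − 2.241) = Φ(0.507) + Φ(-4.990) = 0.6940 + 0.0000 = 0.6940.
Type II error: β = 1 − power = 1 − 0.6940 = 0.3060.

β ≈ 0.306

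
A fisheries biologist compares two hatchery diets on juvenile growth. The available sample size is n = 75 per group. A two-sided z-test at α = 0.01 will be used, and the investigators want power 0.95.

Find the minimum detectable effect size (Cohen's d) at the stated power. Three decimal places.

d ≈ 0.689

Need Φ(δ − 2.576) = 0.95, so δ = 2.576 + 1.645 = 4.221.
(The second rejection-region term Φ(−δ − z_{α/2}) is negligible and dropped.)
δ = d·√(n/2) ⇒ d = δ/√(n/2) = 4.221/√(75/2) = 0.6892.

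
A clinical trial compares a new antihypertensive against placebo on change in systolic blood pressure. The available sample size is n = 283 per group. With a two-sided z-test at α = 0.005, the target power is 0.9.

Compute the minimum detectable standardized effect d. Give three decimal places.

d ≈ 0.344

Required noncentrality: δ = z_{0.0025} + z_{0.10} = 2.807 + 1.282 = 4.089.
(The second rejection-region term Φ(−δ − z_{α/2}) is negligible and dropped.)
δ = d·√(n/2) ⇒ d = δ/√(n/2) = 4.089/√(283/2) = 0.3437.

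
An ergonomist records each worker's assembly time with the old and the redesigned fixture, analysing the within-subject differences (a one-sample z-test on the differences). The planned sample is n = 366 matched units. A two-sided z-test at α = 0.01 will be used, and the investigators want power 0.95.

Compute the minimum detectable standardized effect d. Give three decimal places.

Required noncentrality: δ = z_{0.005} + z_{0.05} = 2.576 + 1.645 = 4.221.
(Lower-tail contribution to power is negligible for δ > 0.)
δ = d·√n ⇒ d = δ/√n = 4.221/√366 = 0.2206.

d ≈ 0.221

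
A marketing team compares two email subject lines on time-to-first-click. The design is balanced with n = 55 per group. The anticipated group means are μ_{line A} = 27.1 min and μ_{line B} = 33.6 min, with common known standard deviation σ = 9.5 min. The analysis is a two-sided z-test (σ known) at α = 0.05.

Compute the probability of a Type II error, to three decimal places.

β ≈ 0.052

Standardized effect: d = |μ_{line A} − μ_{line B}| / σ = |27.1 − 33.6| / 9.5 = 0.6842
Noncentrality parameter: δ = d·√(n/2) = 0.6842 × √(55/2) = 3.5880
Two-sided α = 0.05 → critical value z_{0.025} = 1.960.
Power = Φ(δ − 1.960) + Φ(−δ − 1.960) = Φ(1.628) + Φ(-5.548) = 0.9482 + 0.0000 = 0.9482.
Type II error: β = 1 − power = 1 − 0.9482 = 0.0518.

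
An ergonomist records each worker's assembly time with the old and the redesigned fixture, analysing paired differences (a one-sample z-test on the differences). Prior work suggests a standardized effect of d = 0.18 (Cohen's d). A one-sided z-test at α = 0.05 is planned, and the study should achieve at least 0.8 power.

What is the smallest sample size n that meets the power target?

n = 191

For power 0.8 need Φ(δ − z_{0.05}) = 0.8, so δ = z_{0.05} + z_{0.20} = 1.645 + 0.842 = 2.486.
δ = d·√n ⇒ n = (δ/d)² = (2.486 / 0.18)² = 190.82.
Rounding up, n = 191.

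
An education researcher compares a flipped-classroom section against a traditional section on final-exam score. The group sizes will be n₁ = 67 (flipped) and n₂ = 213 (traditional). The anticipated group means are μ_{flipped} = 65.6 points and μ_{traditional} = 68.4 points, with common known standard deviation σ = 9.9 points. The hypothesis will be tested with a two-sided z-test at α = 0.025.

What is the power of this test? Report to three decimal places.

Standardized effect: d = |μ_{flipped} − μ_{traditional}| / σ = |65.6 − 68.4| / 9.9 = 0.2828
Noncentrality parameter: δ = d / √(1/n₁ + 1/n₂) = 0.2828 / √(1/67 + 1/213) = 2.0192
Critical value for a two-sided test at α = 0.025: z_{α/2} = 2.241.
Power = Φ(δ − 2.241) + Φ(−δ − 2.241) = Φ(-0.222) + Φ(-4.261) = 0.4121 + 0.0000 = 0.4121.

Power ≈ 0.412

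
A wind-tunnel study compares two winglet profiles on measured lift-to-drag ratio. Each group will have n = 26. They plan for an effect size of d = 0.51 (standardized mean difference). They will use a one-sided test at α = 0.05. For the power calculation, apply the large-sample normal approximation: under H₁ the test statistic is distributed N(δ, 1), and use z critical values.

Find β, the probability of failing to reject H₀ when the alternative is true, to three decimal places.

Noncentrality parameter: δ = d·√(n/2) = 0.51 × √(26/2) = 1.8388
Critical value for a one-sided test at α = 0.05: z_α = 1.645.
Power = P(Z > 1.645 − δ) = Φ(0.194) = 0.5769.
Type II error: β = 1 − power = 1 − 0.5769 = 0.4231.

β ≈ 0.423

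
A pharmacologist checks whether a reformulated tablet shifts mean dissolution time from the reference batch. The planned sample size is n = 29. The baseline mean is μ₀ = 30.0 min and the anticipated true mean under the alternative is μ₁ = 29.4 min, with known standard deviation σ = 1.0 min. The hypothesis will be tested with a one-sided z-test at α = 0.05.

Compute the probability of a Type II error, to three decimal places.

Standardized effect: d = |μ₁ − μ₀| / σ = |29.4 − 30.0| / 1.0 = 0.6000
Noncentrality parameter: δ = d·√n = 0.6000 × √29 = 3.2311
One-sided α = 0.05 → critical value z_{0.05} = 1.645.
Power = Φ(δ − 1.645) = Φ(1.586) = 0.9437.
Type II error: β = 1 − power = 1 − 0.9437 = 0.0563.

β ≈ 0.056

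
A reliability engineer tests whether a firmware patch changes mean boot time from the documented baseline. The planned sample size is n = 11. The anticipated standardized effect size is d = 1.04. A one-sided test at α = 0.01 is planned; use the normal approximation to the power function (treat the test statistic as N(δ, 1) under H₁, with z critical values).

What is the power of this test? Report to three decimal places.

Noncentrality parameter: δ = d·√n = 1.04 × √11 = 3.4493
One-sided α = 0.01 → critical value z_{0.01} = 2.326.
Power = Φ(δ − 2.326) = Φ(1.123) = 0.8693.

Power ≈ 0.869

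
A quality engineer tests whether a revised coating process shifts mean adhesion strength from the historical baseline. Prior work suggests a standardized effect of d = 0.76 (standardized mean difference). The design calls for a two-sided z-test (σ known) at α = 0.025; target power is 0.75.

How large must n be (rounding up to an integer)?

n = 15

Set Φ(δ − 2.241) = 0.75; then δ − 2.241 = Φ⁻¹(0.75) = 0.674, giving δ = 2.916.
(Ignoring the negligible lower-tail rejection probability gives the usual closed-form inversion.)
δ = d·√n ⇒ n = (δ/d)² = (2.916 / 0.76)² = 14.72.
Round up to the next whole unit.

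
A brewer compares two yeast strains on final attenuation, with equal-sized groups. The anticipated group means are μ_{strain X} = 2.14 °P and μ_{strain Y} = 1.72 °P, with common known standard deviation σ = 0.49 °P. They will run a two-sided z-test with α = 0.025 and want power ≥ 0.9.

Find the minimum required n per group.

Standardized effect: d = |μ_{strain X} − μ_{strain Y}| / σ = |2.14 − 1.72| / 0.49 = 0.8571
For power 0.9 need Φ(δ − z_{0.0125}) = 0.9, so δ = z_{0.0125} + z_{0.10} = 2.241 + 1.282 = 3.523.
(For δ > 0 the lower-tail rejection region contributes negligibly to power, so the one-term inversion is standard.)
δ = d·√(n/2) ⇒ n = 2(δ/d)² = 2 × (3.523 / 0.8571)² = 33.79.
Round up to the next whole unit.

n = 34 per group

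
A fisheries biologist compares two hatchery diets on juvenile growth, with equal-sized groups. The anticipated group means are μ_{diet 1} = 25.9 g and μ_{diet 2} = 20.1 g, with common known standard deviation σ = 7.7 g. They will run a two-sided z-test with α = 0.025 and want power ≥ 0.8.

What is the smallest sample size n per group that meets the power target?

n = 34 per group

Standardized effect: d = |μ_{diet 1} − μ_{diet 2}| / σ = |25.9 − 20.1| / 7.7 = 0.7532
Set Φ(δ − 2.241) = 0.8; then δ − 2.241 = Φ⁻¹(0.8) = 0.842, giving δ = 3.083.
(The Φ(−δ − z_{α/2}) term is vanishingly small for δ > 0 and is dropped in the standard sample-size formula.)
δ = d·√(n/2) ⇒ n = 2(δ/d)² = 2 × (3.083 / 0.7532)² = 33.50.
Rounding up, n = 34 per group.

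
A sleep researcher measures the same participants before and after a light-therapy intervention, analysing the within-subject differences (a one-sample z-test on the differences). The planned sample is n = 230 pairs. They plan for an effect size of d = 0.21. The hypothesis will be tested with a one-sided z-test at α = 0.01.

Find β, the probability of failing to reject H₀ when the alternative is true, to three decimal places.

Noncentrality parameter: δ = d·√n = 0.21 × √230 = 3.1848
Critical value for a one-sided test at α = 0.01: z_α = 2.326.
Power = Φ(δ − 2.326) = Φ(0.858) = 0.8047.
Type II error: β = 1 − power = 1 − 0.8047 = 0.1953.

β ≈ 0.195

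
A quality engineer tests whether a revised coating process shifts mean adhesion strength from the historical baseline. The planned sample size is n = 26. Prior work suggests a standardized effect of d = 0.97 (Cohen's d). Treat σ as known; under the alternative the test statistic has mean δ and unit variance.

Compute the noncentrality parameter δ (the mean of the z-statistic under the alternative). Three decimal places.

δ ≈ 4.946

The noncentrality parameter scales effect size by the design's sample-size factor: δ = d·√n = 0.97 × √26 = 4.9460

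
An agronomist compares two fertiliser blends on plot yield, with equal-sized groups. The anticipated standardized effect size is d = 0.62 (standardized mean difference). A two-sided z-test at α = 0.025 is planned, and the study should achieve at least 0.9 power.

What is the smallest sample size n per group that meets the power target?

For power 0.9 need Φ(δ − z_{0.0125}) = 0.9, so δ = z_{0.0125} + z_{0.10} = 2.241 + 1.282 = 3.523.
(The Φ(−δ − z_{α/2}) term is vanishingly small for δ > 0 and is dropped in the standard sample-size formula.)
δ = d·√(n/2) ⇒ n = 2(δ/d)² = 2 × (3.523 / 0.62)² = 64.57.
Rounding up, n = 65 per group.

n = 65 per group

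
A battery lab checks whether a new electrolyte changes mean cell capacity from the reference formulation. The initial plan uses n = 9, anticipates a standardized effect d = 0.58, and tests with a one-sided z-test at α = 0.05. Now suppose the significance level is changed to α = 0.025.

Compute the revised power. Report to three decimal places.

δ = d·√n = 0.58 × √9 = 1.7400 (unchanged). New critical value: z_{0.025} = 1.960.
Revised power = Φ(δ − 1.960) = Φ(-0.220) = 0.4129.

Power ≈ 0.413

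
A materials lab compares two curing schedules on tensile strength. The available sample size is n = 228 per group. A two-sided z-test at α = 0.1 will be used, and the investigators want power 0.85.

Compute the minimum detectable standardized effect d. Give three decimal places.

d ≈ 0.251

Required noncentrality: δ = z_{0.05} + z_{0.15} = 1.645 + 1.036 = 2.681.
(Lower-tail contribution to power is negligible for δ > 0.)
δ = d·√(n/2) ⇒ d = δ/√(n/2) = 2.681/√(228/2) = 0.2511.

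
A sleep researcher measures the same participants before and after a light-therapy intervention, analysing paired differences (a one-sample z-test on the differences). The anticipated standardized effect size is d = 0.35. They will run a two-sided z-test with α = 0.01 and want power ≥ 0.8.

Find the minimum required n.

For power 0.8 need Φ(δ − z_{0.005}) = 0.8, so δ = z_{0.005} + z_{0.20} = 2.576 + 0.842 = 3.417.
(The Φ(−δ − z_{α/2}) term is vanishingly small for δ > 0 and is dropped in the standard sample-size formula.)
δ = d·√n ⇒ n = (δ/d)² = (3.417 / 0.35)² = 95.34.
Rounding up, n = 96.

n = 96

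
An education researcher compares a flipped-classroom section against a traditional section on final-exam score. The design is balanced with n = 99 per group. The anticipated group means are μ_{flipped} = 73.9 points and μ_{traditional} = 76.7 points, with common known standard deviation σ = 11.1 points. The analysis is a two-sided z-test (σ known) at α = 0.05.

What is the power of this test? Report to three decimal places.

Standardized effect: d = |μ_{flipped} − μ_{traditional}| / σ = |73.9 − 76.7| / 11.1 = 0.2523
Noncentrality parameter: δ = d·√(n/2) = 0.2523 × √(99/2) = 1.7748
Two-sided α = 0.05 → critical value z_{0.025} = 1.960.
Power = Φ(δ − 1.960) + Φ(−δ − 1.960) = Φ(-0.185) + Φ(-3.735) = 0.4265 + 0.0001 = 0.4266.

Power ≈ 0.427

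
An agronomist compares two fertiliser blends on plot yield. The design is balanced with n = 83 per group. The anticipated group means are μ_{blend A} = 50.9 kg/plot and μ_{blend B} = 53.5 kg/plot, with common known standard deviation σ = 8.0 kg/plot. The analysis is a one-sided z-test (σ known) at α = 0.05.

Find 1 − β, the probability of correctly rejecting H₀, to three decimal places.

Power ≈ 0.673

Standardized effect: d = |μ_{blend A} − μ_{blend B}| / σ = |50.9 − 53.5| / 8.0 = 0.3250
Noncentrality parameter: δ = d·√(n/2) = 0.3250 × √(83/2) = 2.0937
Critical value for a one-sided test at α = 0.05: z_α = 1.645.
Power = Φ(δ − 1.645) = Φ(0.449) = 0.6732.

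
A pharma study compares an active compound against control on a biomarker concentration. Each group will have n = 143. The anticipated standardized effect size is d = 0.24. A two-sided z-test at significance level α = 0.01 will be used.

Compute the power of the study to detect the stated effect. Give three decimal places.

Power ≈ 0.292

Noncentrality parameter: δ = d·√(n/2) = 0.24 × √(143/2) = 2.0294
Critical value for a two-sided test at α = 0.01: z_{α/2} = 2.576.
Power = Φ(δ − 2.576) + Φ(−δ − 2.576) = Φ(-0.546) + Φ(-4.605) = 0.2924 + 0.0000 = 0.2924.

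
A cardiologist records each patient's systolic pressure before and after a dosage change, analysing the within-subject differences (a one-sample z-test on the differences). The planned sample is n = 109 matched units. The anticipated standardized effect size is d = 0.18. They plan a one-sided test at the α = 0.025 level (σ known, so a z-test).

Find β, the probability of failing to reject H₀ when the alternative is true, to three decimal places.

Noncentrality parameter: δ = d·√n = 0.18 × √109 = 1.8793
One-sided α = 0.025 → critical value z_{0.025} = 1.960.
Power = P(Z > 1.960 − δ) = Φ(-0.081) = 0.4678.
Type II error: β = 1 − power = 1 − 0.4678 = 0.5322.

β ≈ 0.532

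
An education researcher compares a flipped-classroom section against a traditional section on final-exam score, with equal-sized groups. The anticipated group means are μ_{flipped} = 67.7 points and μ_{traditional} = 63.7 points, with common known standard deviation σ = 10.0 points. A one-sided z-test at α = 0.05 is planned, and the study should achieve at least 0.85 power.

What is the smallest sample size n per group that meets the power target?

Standardized effect: d = |μ_{flipped} − μ_{traditional}| / σ = |67.7 − 63.7| / 10.0 = 0.4000
Set Φ(δ − 1.645) = 0.85; then δ − 1.645 = Φ⁻¹(0.85) = 1.036, giving δ = 2.681.
δ = d·√(n/2) ⇒ n = 2(δ/d)² = 2 × (2.681 / 0.4000)² = 89.87.
Round up to the next whole unit.

n = 90 per group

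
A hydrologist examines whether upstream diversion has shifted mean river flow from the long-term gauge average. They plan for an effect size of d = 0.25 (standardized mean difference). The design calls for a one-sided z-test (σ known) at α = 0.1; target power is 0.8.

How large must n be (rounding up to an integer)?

Set Φ(δ − 1.282) = 0.8; then δ − 1.282 = Φ⁻¹(0.8) = 0.842, giving δ = 2.123.
δ = d·√n ⇒ n = (δ/d)² = (2.123 / 0.25)² = 72.13.
Round up to the next whole unit.

n = 73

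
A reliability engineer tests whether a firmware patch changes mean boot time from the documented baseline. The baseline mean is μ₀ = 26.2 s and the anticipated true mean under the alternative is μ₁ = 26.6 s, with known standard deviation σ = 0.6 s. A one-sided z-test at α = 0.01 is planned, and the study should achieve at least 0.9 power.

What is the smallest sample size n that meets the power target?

Standardized effect: d = |μ₁ − μ₀| / σ = |26.6 − 26.2| / 0.6 = 0.6667
Set Φ(δ − 2.326) = 0.9; then δ − 2.326 = Φ⁻¹(0.9) = 1.282, giving δ = 3.608.
δ = d·√n ⇒ n = (δ/d)² = (3.608 / 0.6667)² = 29.29.
Round up to the next whole unit.

n = 30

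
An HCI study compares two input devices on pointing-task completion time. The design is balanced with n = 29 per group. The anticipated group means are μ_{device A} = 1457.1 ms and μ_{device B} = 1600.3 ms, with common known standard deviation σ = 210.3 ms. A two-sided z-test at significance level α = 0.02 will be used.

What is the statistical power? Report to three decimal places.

Standardized effect: d = |μ_{device A} − μ_{device B}| / σ = |1457.1 − 1600.3| / 210.3 = 0.6809
Noncentrality parameter: δ = d·√(n/2) = 0.6809 × √(29/2) = 2.5929
Critical value for a two-sided test at α = 0.02: z_{α/2} = 2.326.
Power = Φ(δ − 2.326) + Φ(−δ − 2.326) = Φ(0.267) + Φ(-4.919) = 0.6051 + 0.0000 = 0.6051.

Power ≈ 0.605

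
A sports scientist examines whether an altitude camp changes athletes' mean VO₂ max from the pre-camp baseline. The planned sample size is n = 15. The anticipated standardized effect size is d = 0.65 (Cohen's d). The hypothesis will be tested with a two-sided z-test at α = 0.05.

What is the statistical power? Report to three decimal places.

Power ≈ 0.711

Noncentrality parameter: δ = d·√n = 0.65 × √15 = 2.5174
Critical value for a two-sided test at α = 0.05: z_{α/2} = 1.960.
Power = Φ(δ − 1.960) + Φ(−δ − 1.960) = Φ(0.557) + Φ(-4.477) = 0.7114 + 0.0000 = 0.7114.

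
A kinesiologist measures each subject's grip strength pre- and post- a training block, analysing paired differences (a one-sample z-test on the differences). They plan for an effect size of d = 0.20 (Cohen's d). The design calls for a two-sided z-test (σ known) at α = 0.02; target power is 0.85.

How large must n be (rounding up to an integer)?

Set Φ(δ − 2.326) = 0.85; then δ − 2.326 = Φ⁻¹(0.85) = 1.036, giving δ = 3.363.
(Ignoring the negligible lower-tail rejection probability gives the usual closed-form inversion.)
δ = d·√n ⇒ n = (δ/d)² = (3.363 / 0.20)² = 282.71.
Round up to the next whole unit.

n = 283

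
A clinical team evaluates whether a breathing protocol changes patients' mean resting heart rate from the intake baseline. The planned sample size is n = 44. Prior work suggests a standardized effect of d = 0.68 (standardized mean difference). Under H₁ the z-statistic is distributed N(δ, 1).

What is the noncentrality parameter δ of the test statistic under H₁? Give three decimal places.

δ ≈ 4.511

The noncentrality parameter scales effect size by the design's sample-size factor: δ = d·√n = 0.68 × √44 = 4.5106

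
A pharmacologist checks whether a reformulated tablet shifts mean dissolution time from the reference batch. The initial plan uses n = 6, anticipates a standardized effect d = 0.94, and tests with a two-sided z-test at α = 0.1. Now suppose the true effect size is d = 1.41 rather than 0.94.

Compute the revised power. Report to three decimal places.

Power ≈ 0.965

With d = 1.41: δ = d·√n = 1.41 × √6 = 3.4538. Critical value z_{0.05} = 1.645.
Revised power = Φ(δ − 1.645) + Φ(−δ − 1.645) = Φ(1.809) + Φ(-5.099) = 0.9648 + 0.0000 = 0.9648.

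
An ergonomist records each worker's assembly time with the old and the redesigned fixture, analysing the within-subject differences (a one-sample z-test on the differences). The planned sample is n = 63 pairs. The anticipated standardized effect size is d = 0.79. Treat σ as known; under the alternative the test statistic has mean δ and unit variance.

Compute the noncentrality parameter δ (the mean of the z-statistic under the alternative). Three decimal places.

δ = d·√n = 0.79 × √63 = 6.2704

δ ≈ 6.270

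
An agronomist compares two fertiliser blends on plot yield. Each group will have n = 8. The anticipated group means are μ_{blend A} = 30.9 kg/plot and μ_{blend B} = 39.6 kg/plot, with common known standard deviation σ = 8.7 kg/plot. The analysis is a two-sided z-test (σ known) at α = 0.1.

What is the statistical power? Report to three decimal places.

Standardized effect: d = |μ_{blend A} − μ_{blend B}| / σ = |30.9 − 39.6| / 8.7 = 1.0000
Noncentrality parameter: δ = d·√(n/2) = 1.0000 × √(8/2) = 2.0000
Critical value for a two-sided test at α = 0.1: z_{α/2} = 1.645.
Power = Φ(δ − 1.645) + Φ(−δ − 1.645) = Φ(0.355) + Φ(-3.645) = 0.6388 + 0.0001 = 0.6389.

Power ≈ 0.639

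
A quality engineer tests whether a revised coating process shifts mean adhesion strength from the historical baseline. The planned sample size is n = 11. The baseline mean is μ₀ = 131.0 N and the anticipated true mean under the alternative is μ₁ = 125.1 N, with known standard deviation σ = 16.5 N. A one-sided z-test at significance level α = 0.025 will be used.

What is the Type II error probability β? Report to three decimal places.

β ≈ 0.781

Standardized effect: d = |μ₁ − μ₀| / σ = |125.1 − 131.0| / 16.5 = 0.3576
Noncentrality parameter: δ = d·√n = 0.3576 × √11 = 1.1859
One-sided α = 0.025 → critical value z_{0.025} = 1.960.
Power = P(Z > 1.960 − δ) = Φ(-0.774) = 0.2195.
Type II error: β = 1 − power = 1 − 0.2195 = 0.7805.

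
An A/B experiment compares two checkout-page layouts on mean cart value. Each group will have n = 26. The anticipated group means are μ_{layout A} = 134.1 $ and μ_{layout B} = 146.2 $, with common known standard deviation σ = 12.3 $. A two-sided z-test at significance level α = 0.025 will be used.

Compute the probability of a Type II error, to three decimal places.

β ≈ 0.096

Standardized effect: d = |μ_{layout A} − μ_{layout B}| / σ = |134.1 − 146.2| / 12.3 = 0.9837
Noncentrality parameter: δ = d·√(n/2) = 0.9837 × √(26/2) = 3.5469
Critical value for a two-sided test at α = 0.025: z_{α/2} = 2.241.
Power = Φ(δ − 2.241) + Φ(−δ − 2.241) = Φ(1.306) + Φ(-5.788) = 0.9041 + 0.0000 = 0.9041.
Type II error: β = 1 − power = 1 − 0.9041 = 0.0959.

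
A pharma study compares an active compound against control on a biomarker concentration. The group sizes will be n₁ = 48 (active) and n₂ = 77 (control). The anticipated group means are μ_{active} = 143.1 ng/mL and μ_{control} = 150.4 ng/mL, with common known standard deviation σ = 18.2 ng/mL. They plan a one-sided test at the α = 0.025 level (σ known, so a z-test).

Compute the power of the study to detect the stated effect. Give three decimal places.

Standardized effect: d = |μ_{active} − μ_{control}| / σ = |143.1 − 150.4| / 18.2 = 0.4011
Noncentrality parameter: δ = d / √(1/n₁ + 1/n₂) = 0.4011 / √(1/48 + 1/77) = 2.1810
Critical value for a one-sided test at α = 0.025: z_α = 1.960.
Power = Φ(δ − 1.960) = Φ(0.221) = 0.5875.

Power ≈ 0.587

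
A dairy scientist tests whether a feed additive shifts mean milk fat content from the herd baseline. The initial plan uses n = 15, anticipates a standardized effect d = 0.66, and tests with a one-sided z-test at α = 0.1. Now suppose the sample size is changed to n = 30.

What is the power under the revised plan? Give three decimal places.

Power ≈ 0.990

With n = 30: δ = d·√n = 0.66 × √30 = 3.6150. Critical value z_{0.1} = 1.282.
Revised power = Φ(δ − 1.282) = Φ(2.333) = 0.9902.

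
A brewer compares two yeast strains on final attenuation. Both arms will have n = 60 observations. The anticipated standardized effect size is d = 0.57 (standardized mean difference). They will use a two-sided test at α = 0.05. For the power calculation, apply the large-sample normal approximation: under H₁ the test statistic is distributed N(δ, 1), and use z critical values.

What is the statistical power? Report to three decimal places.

Noncentrality parameter: δ = d·√(n/2) = 0.57 × √(60/2) = 3.1220
Critical value for a two-sided test at α = 0.05: z_{α/2} = 1.960.
Power = Φ(δ − 1.960) + Φ(−δ − 1.960) = Φ(1.162) + Φ(-5.082) = 0.8774 + 0.0000 = 0.8774.

Power ≈ 0.877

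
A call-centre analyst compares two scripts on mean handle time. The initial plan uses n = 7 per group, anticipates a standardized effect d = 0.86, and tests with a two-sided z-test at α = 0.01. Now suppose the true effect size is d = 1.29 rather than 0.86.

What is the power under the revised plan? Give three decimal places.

With d = 1.29: δ = d·√(n/2) = 1.29 × √(7/2) = 2.4134. Critical value z_{0.005} = 2.576.
Revised power = Φ(δ − 2.576) + Φ(−δ − 2.576) = Φ(-0.162) + Φ(-4.989) = 0.4355 + 0.0000 = 0.4355.

Power ≈ 0.435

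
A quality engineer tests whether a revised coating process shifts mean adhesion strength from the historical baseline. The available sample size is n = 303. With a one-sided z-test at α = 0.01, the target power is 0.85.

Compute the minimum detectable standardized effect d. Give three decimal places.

Need Φ(δ − 2.326) = 0.85, so δ = 2.326 + 1.036 = 3.363.
δ = d·√n ⇒ d = δ/√n = 3.363/√303 = 0.1932.

d ≈ 0.193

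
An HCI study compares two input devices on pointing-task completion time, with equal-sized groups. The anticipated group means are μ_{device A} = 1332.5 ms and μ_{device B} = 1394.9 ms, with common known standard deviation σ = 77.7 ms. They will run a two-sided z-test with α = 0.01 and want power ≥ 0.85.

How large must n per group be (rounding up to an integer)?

n = 41 per group

Standardized effect: d = |μ_{device A} − μ_{device B}| / σ = |1332.5 − 1394.9| / 77.7 = 0.8031
For power 0.85 need Φ(δ − z_{0.005}) = 0.85, so δ = z_{0.005} + z_{0.15} = 2.576 + 1.036 = 3.612.
(Ignoring the negligible lower-tail rejection probability gives the usual closed-form inversion.)
δ = d·√(n/2) ⇒ n = 2(δ/d)² = 2 × (3.612 / 0.8031)² = 40.46.
Rounding up, n = 41 per group.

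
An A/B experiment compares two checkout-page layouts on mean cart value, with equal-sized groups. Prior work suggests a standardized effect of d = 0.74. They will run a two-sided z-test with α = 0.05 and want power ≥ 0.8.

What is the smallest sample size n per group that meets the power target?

n = 29 per group

For power 0.8 need Φ(δ − z_{0.025}) = 0.8, so δ = z_{0.025} + z_{0.20} = 1.960 + 0.842 = 2.802.
(For δ > 0 the lower-tail rejection region contributes negligibly to power, so the one-term inversion is standard.)
δ = d·√(n/2) ⇒ n = 2(δ/d)² = 2 × (2.802 / 0.74)² = 28.67.
Round up to the next whole unit.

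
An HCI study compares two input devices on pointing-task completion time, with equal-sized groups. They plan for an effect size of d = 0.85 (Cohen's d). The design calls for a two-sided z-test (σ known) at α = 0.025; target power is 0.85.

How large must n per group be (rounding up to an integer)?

n = 30 per group

Set Φ(δ − 2.241) = 0.85; then δ − 2.241 = Φ⁻¹(0.85) = 1.036, giving δ = 3.278.
(For δ > 0 the lower-tail rejection region contributes negligibly to power, so the one-term inversion is standard.)
δ = d·√(n/2) ⇒ n = 2(δ/d)² = 2 × (3.278 / 0.85)² = 29.74.
Rounding up, n = 30 per group.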